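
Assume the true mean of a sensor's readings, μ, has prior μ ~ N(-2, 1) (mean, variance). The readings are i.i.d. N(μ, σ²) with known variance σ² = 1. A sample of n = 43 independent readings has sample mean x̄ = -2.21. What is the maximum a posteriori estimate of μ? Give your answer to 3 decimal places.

μ̂_MAP = -2.205

n = 43, x̄ = -2.21.
For a Normal prior and Normal likelihood with known variance, the posterior is Normal; its mode equals its mean, the precision-weighted average.
Prior precision 1/σ₀² = 1/1 = 1; data precision n/σ² = 43/1 = 43.
μ̂ = (1·(-2) + 43·(-2.21)) / (1 + 43) = (-97.03)/44 = -9703/4400 ≈ -2.205.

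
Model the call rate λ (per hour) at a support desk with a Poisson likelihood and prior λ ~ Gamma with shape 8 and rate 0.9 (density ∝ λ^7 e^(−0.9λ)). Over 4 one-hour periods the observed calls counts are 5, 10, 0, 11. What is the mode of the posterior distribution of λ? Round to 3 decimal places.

Σxᵢ = 5+10+0+11 = 26, with n = 4.
Posterior ∝ λ^7e^(−0.9λ) · λ^26e^(−4λ) = λ^33e^(−4.9λ), i.e. Gamma(shape=34, rate=4.9).
The mode of a Gamma(a, b) with a ≥ 1 (shape–rate) is (a−1)/b = 33/4.9 ≈ 6.735.

λ̂_MAP = 6.735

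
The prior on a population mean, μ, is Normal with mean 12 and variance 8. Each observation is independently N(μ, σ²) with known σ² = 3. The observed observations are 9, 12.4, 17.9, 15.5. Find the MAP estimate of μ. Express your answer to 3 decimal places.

μ̂_MAP = 13.554

n = 4; x̄ = (9 + 12.4 + 17.9 + 15.5)/4 = 54.8/4 = 13.7.
For a Normal prior and Normal likelihood with known variance, the posterior is Normal; its mode equals its mean, the precision-weighted average.
Prior precision 1/σ₀² = 1/8 = 0.125; data precision n/σ² = 4/3.
μ̂ = (0.125·12 + (4/3)·13.7) / (0.125 + 4/3) = (593/30)/(35/24) = 2372/175 ≈ 13.554.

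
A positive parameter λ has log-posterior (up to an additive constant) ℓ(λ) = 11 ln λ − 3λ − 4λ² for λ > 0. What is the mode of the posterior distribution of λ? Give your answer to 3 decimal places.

λ̂_MAP = 1.000

ℓ'(λ) = 11/λ − 3 − 8λ. Setting this to zero and multiplying by λ: 8λ² + 3λ − 11 = 0.
λ = (−3 + √(3² + 4·8·11)) / (2·8) = (−3 + √361) / 16 = (−3 + 19)/16 = 1.
ℓ''(λ) = −11/λ² − 8 < 0, confirming a maximum.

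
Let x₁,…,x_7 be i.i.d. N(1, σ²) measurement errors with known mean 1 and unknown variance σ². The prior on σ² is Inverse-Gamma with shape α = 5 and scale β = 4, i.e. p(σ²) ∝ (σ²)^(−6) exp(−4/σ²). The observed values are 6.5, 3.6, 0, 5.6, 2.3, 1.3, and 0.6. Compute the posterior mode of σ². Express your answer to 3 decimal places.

Sum of squared deviations about the known mean: SS = (6.5−1)² + (3.6−1)² + (0−1)² + (5.6−1)² + (2.3−1)² + (1.3−1)² + (0.6−1)² = 61.11.
The Normal likelihood contributes (σ²)^(−n/2) exp(−SS/(2σ²)), so the posterior is Inverse-Gamma(α + n/2, β + SS/2) = Inverse-Gamma(8.5, 34.555).
The mode of Inverse-Gamma(a, b) is b/(a+1) = 34.555/9.5 ≈ 3.637.

σ̂²_MAP = 3.637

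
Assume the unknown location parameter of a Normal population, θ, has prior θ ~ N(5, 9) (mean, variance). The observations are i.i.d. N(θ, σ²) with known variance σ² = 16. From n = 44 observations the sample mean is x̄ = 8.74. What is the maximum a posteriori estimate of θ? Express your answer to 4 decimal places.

θ̂_MAP = 8.5948

n = 44, x̄ = 8.74.
For a Normal prior and Normal likelihood with known variance, the posterior is Normal; its mode equals its mean, the precision-weighted average.
Prior precision 1/σ₀² = 1/9; data precision n/σ² = 44/16 = 2.75.
θ̂ = ((1/9)·5 + 2.75·8.74) / (1/9 + 2.75) = (44263/1800)/(103/36) = 44263/5150 ≈ 8.5948.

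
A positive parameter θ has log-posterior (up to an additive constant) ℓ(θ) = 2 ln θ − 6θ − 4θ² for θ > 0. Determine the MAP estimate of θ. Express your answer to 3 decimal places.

ℓ'(θ) = 2/θ − 6 − 8θ. Setting this to zero and multiplying by θ: 8θ² + 6θ − 2 = 0.
θ = (−6 + √(6² + 4·8·2)) / (2·8) = (−6 + √100) / 16 = (−6 + 10)/16 = 1/4.
ℓ''(θ) = −2/θ² − 8 < 0, confirming a maximum.

θ̂_MAP = 0.250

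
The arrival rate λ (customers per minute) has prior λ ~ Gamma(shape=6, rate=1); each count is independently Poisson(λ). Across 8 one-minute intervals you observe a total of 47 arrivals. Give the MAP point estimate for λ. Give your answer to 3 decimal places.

Σxᵢ = 47, n = 8.
Posterior ∝ λ^5e^(−1λ) · λ^47e^(−8λ) = λ^52e^(−9λ), i.e. Gamma(shape=53, rate=9).
The mode of a Gamma(a, b) with a ≥ 1 (shape–rate) is (a−1)/b = 52/9 ≈ 5.778.

λ̂_MAP = 5.778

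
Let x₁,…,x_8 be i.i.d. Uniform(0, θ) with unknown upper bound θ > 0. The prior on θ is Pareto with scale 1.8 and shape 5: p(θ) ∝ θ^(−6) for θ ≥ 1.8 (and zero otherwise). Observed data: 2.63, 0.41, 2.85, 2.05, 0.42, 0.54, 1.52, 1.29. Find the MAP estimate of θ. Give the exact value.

θ̂_MAP = 2.85

The Uniform(0, θ) likelihood is θ^(−n) for θ ≥ max(xᵢ), zero otherwise. Here max(xᵢ) = 2.85.
Posterior ∝ θ^(−6) · θ^(−8) = θ^(−14) on θ ≥ max(1.8, 2.85) = 2.85.
This density is strictly decreasing in θ, so the posterior mode lies at the lower boundary of the support.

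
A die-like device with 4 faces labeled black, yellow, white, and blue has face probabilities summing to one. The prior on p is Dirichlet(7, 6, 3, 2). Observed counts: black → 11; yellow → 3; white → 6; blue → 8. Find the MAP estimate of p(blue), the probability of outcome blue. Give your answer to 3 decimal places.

MAP estimate of p(blue) = 0.214

The posterior is Dirichlet(αᵢ + nᵢ) = Dirichlet(18, 9, 9, 10).
For a Dirichlet(a₁,…,a_K) with all aᵢ > 1, the mode has j-th component (aⱼ − 1)/(Σaᵢ − K).
Here Σaᵢ = 46 and K = 4, so p(blue) = (10 − 1)/(46 − 4) = 9/42 ≈ 0.214.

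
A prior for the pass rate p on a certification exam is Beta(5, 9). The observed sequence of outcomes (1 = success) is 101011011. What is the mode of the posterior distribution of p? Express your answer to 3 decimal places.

p̂_MAP = 0.476

Prior: Beta(5, 9).
Data: 6 successes in 9 trials (from the sequence). The binomial likelihood contributes p^6(1−p)^3, so the posterior is Beta(5+6, 9+3) = Beta(11, 12).
For Beta(a, b) with a, b > 1 the mode is (a−1)/(a+b−2) = 10/21 ≈ 0.476.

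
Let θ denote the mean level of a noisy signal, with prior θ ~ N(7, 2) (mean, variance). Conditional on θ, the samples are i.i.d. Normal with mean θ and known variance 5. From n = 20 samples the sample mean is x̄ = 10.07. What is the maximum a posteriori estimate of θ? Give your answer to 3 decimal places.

θ̂_MAP = 9.729

n = 20, x̄ = 10.07.
For a Normal prior and Normal likelihood with known variance, the posterior is Normal; its mode equals its mean, the precision-weighted average.
Prior precision 1/σ₀² = 1/2 = 0.5; data precision n/σ² = 20/5 = 4.
θ̂ = (0.5·7 + 4·10.07) / (0.5 + 4) = 43.78/4.5 = 2189/225 ≈ 9.729.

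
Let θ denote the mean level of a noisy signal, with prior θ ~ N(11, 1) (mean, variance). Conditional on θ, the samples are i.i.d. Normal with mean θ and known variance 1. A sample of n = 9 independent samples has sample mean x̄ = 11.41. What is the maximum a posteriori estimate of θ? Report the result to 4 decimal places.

θ̂_MAP = 11.3690

n = 9, x̄ = 11.41.
For a Normal prior and Normal likelihood with known variance, the posterior is Normal; its mode equals its mean, the precision-weighted average.
Prior precision 1/σ₀² = 1/1 = 1; data precision n/σ² = 9/1 = 9.
θ̂ = (1·11 + 9·11.41) / (1 + 9) = 113.69/10 = 11.3690.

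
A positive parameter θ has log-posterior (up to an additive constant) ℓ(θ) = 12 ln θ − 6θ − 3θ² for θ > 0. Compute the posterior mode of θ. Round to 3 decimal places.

ℓ'(θ) = 12/θ − 6 − 6θ. Setting this to zero and multiplying by θ: 6θ² + 6θ − 12 = 0.
θ = (−6 + √(6² + 4·6·12)) / (2·6) = (−6 + √324) / 12 = (−6 + 18)/12 = 1.
ℓ''(θ) = −12/θ² − 6 < 0, confirming a maximum.

θ̂_MAP = 1.000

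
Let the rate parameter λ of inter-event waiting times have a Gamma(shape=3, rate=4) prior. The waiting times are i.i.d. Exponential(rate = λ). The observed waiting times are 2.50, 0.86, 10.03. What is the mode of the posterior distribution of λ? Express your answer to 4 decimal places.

λ̂_MAP = 0.2875

The Exponential(rate=λ) likelihood is ∝ λ^n e^(−λΣtᵢ). Here n = 3 and Σtᵢ = 2.50 + 0.86 + 10.03 = 13.39.
Posterior ∝ λ^2e^(−4λ) · λ^3e^(−13.39λ) = λ^5e^(−17.39λ), i.e. Gamma(6, 17.39).
Mode = (a−1)/b = 5/17.39 ≈ 0.2875.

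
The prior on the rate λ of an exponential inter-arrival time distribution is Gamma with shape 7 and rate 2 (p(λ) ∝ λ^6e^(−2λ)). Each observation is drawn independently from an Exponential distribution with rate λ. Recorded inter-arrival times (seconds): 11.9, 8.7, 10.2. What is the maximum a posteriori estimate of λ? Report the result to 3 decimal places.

The Exponential(rate=λ) likelihood is ∝ λ^n e^(−λΣtᵢ). Here n = 3 and Σtᵢ = 11.9 + 8.7 + 10.2 = 30.8.
Posterior ∝ λ^6e^(−2λ) · λ^3e^(−30.8λ) = λ^9e^(−32.8λ), i.e. Gamma(10, 32.8).
Mode = (a−1)/b = 9/32.8 ≈ 0.274.

λ̂_MAP = 0.274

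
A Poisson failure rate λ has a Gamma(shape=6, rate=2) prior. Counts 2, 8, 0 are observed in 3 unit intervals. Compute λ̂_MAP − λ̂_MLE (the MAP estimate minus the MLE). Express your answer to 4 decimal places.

MAP − MLE = -0.3333

Σxᵢ = 10. Posterior is Gamma(16, 5); MAP = (16−1)/5 = 15/5 ≈ 3.00000.
MLE = x̄ = 10/3 ≈ 3.33333.
Difference = 15/5 − 10/3 = -1/3 ≈ -0.3333.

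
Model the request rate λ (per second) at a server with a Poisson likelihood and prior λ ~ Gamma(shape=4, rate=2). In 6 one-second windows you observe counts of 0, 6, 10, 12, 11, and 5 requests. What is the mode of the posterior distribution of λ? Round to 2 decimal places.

Σxᵢ = 0+6+10+12+11+5 = 44, with n = 6.
Posterior ∝ λ^3e^(−2λ) · λ^44e^(−6λ) = λ^47e^(−8λ), i.e. Gamma(shape=48, rate=8).
The mode of a Gamma(a, b) with a ≥ 1 (shape–rate) is (a−1)/b = 47/8 ≈ 5.88.

λ̂_MAP = 5.88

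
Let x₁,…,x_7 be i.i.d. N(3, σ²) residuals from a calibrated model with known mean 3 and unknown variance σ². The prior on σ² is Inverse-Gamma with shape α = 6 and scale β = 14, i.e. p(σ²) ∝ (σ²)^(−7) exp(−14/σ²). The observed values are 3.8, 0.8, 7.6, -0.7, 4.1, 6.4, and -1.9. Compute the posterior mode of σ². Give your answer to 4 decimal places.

σ̂²_MAP = 5.0052

Sum of squared deviations about the known mean: SS = (3.8−3)² + (0.8−3)² + (7.6−3)² + (-0.7−3)² + (4.1−3)² + (6.4−3)² + (-1.9−3)² = 77.11.
The Normal likelihood contributes (σ²)^(−n/2) exp(−SS/(2σ²)), so the posterior is Inverse-Gamma(α + n/2, β + SS/2) = Inverse-Gamma(9.5, 52.555).
The mode of Inverse-Gamma(a, b) is b/(a+1) = 52.555/10.5 ≈ 5.0052.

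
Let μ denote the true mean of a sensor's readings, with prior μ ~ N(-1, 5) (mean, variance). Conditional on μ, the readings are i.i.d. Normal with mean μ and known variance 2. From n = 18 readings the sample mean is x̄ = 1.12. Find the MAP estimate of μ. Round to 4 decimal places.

n = 18, x̄ = 1.12.
For a Normal prior and Normal likelihood with known variance, the posterior is Normal; its mode equals its mean, the precision-weighted average.
Prior precision 1/σ₀² = 1/5 = 0.2; data precision n/σ² = 18/2 = 9.
μ̂ = (0.2·(-1) + 9·1.12) / (0.2 + 9) = 9.88/9.2 = 247/230 ≈ 1.0739.

μ̂_MAP = 1.0739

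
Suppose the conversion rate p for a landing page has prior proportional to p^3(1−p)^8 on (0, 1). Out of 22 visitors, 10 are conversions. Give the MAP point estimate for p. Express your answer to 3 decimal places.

The prior density ∝ p^3(1−p)^8 is the kernel of Beta(4, 9).
Data: 10 successes in 22 trials. The binomial likelihood contributes p^10(1−p)^12, so the posterior is Beta(4+10, 9+12) = Beta(14, 21).
For Beta(a, b) with a, b > 1 the mode is (a−1)/(a+b−2) = 13/33 ≈ 0.394.

p̂_MAP = 0.394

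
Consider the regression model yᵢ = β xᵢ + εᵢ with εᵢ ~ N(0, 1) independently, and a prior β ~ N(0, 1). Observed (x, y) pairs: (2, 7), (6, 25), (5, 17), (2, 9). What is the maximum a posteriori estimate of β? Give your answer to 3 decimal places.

log p(β | y) = −Σ(yᵢ − βxᵢ)²/(2·1) − β²/(2·1) + const.
Setting the derivative to zero: Σxᵢ(yᵢ − βxᵢ)/1 − β/1 = 0, so β = Σxᵢyᵢ / (Σxᵢ² + σ²/τ²).
Σxᵢyᵢ = 2·7 + 6·25 + 5·17 + 2·9 = 267; Σxᵢ² = 69; σ²/τ² = 1.
β̂_MAP = 267 / (69 + 1) = 267/70 ≈ 3.814.

β̂_MAP = 3.814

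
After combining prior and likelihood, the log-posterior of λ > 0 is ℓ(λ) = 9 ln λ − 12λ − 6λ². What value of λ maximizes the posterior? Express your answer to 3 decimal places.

λ̂_MAP = 0.500

ℓ'(λ) = 9/λ − 12 − 12λ. Setting this to zero and multiplying by λ: 12λ² + 12λ − 9 = 0.
λ = (−12 + √(12² + 4·12·9)) / (2·12) = (−12 + √576) / 24 = (−12 + 24)/24 = 1/2.
ℓ''(λ) = −9/λ² − 12 < 0, confirming a maximum.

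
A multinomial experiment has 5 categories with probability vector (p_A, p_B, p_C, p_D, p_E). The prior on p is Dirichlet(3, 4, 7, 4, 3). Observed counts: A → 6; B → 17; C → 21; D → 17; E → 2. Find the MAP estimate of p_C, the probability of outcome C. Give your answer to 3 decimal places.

The posterior is Dirichlet(αᵢ + nᵢ) = Dirichlet(9, 21, 28, 21, 5).
For a Dirichlet(a₁,…,a_K) with all aᵢ > 1, the mode has j-th component (aⱼ − 1)/(Σaᵢ − K).
Here Σaᵢ = 84 and K = 5, so p_C = (28 − 1)/(84 − 5) = 27/79 ≈ 0.342.

MAP estimate of p_C = 0.342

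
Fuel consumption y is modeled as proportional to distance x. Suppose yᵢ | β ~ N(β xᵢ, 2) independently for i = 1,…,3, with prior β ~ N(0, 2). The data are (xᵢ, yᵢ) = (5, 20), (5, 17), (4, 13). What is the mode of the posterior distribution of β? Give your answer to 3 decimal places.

log p(β | y) = −Σ(yᵢ − βxᵢ)²/(2·2) − β²/(2·2) + const.
Setting the derivative to zero: Σxᵢ(yᵢ − βxᵢ)/2 − β/2 = 0, so β = Σxᵢyᵢ / (Σxᵢ² + σ²/τ²).
Σxᵢyᵢ = 5·20 + 5·17 + 4·13 = 237; Σxᵢ² = 66; σ²/τ² = 1.
β̂_MAP = 237 / (66 + 1) = 237/67 ≈ 3.537.

β̂_MAP = 3.537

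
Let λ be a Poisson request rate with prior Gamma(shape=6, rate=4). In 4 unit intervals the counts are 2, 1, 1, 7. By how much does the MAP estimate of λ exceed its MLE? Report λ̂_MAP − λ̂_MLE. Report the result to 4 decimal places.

Σxᵢ = 11. Posterior is Gamma(17, 8); MAP = (17−1)/8 = 16/8 ≈ 2.00000.
MLE = x̄ = 11/4 ≈ 2.75000.
Difference = 16/8 − 11/4 = -3/4 ≈ -0.7500.

MAP − MLE = -0.7500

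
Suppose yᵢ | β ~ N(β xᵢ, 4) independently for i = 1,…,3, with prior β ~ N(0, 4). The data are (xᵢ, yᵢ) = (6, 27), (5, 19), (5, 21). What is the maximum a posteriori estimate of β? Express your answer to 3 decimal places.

log p(β | y) = −Σ(yᵢ − βxᵢ)²/(2·4) − β²/(2·4) + const.
Setting the derivative to zero: Σxᵢ(yᵢ − βxᵢ)/4 − β/4 = 0, so β = Σxᵢyᵢ / (Σxᵢ² + σ²/τ²).
Σxᵢyᵢ = 6·27 + 5·19 + 5·21 = 362; Σxᵢ² = 86; σ²/τ² = 1.
β̂_MAP = 362 / (86 + 1) = 362/87 ≈ 4.161.

β̂_MAP = 4.161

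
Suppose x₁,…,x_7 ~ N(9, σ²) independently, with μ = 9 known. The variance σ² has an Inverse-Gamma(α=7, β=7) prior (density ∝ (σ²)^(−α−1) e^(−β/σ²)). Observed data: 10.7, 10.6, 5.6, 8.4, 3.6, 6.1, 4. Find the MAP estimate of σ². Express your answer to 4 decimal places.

σ̂²_MAP = 4.0843

Sum of squared deviations about the known mean: SS = (10.7−9)² + (10.6−9)² + (5.6−9)² + (8.4−9)² + (3.6−9)² + (6.1−9)² + (4−9)² = 79.94.
The Normal likelihood contributes (σ²)^(−n/2) exp(−SS/(2σ²)), so the posterior is Inverse-Gamma(α + n/2, β + SS/2) = Inverse-Gamma(10.5, 46.97).
The mode of Inverse-Gamma(a, b) is b/(a+1) = 46.97/11.5 ≈ 4.0843.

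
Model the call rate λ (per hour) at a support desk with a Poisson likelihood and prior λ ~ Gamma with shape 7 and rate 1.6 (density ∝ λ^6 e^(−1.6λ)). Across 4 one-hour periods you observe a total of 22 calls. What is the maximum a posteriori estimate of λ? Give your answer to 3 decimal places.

λ̂_MAP = 5.000

Σxᵢ = 22, n = 4.
Posterior ∝ λ^6e^(−1.6λ) · λ^22e^(−4λ) = λ^28e^(−5.6λ), i.e. Gamma(shape=29, rate=5.6).
The mode of a Gamma(a, b) with a ≥ 1 (shape–rate) is (a−1)/b = 28/5.6 ≈ 5.000.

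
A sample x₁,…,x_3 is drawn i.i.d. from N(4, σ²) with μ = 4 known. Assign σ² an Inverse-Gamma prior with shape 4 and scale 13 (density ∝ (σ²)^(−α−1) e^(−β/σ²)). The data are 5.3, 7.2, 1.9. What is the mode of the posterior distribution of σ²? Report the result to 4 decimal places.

σ̂²_MAP = 3.2569

Sum of squared deviations about the known mean: SS = (5.3−4)² + (7.2−4)² + (1.9−4)² = 16.34.
The Normal likelihood contributes (σ²)^(−n/2) exp(−SS/(2σ²)), so the posterior is Inverse-Gamma(α + n/2, β + SS/2) = Inverse-Gamma(5.5, 21.17).
The mode of Inverse-Gamma(a, b) is b/(a+1) = 21.17/6.5 ≈ 3.2569.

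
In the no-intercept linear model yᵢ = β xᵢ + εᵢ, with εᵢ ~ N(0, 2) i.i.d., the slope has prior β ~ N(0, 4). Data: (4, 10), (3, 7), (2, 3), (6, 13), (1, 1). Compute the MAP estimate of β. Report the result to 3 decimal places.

β̂_MAP = 2.195

log p(β | y) = −Σ(yᵢ − βxᵢ)²/(2·2) − β²/(2·4) + const.
Setting the derivative to zero: Σxᵢ(yᵢ − βxᵢ)/2 − β/4 = 0, so β = Σxᵢyᵢ / (Σxᵢ² + σ²/τ²).
Σxᵢyᵢ = 4·10 + 3·7 + 2·3 + 6·13 + 1·1 = 146; Σxᵢ² = 66; σ²/τ² = 0.5.
β̂_MAP = 146 / (66 + 0.5) = 146/66.5 ≈ 2.195.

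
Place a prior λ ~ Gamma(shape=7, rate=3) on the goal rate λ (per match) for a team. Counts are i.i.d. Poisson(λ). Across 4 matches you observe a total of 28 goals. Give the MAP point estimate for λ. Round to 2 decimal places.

λ̂_MAP = 4.86

Σxᵢ = 28, n = 4.
Posterior ∝ λ^6e^(−3λ) · λ^28e^(−4λ) = λ^34e^(−7λ), i.e. Gamma(shape=35, rate=7).
The mode of a Gamma(a, b) with a ≥ 1 (shape–rate) is (a−1)/b = 34/7 ≈ 4.86.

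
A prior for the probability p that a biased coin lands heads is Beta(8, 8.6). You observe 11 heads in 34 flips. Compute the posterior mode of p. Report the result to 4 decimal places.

p̂_MAP = 0.3704

Prior: Beta(8, 8.6).
Data: 11 successes in 34 trials. The binomial likelihood contributes p^11(1−p)^23, so the posterior is Beta(8+11, 8.6+23) = Beta(19, 31.6).
For Beta(a, b) with a, b > 1 the mode is (a−1)/(a+b−2) = 18/48.6 ≈ 0.3704.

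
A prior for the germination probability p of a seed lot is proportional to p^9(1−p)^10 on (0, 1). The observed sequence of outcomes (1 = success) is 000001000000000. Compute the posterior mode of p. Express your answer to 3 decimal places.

The prior density ∝ p^9(1−p)^10 is the kernel of Beta(10, 11).
Data: 1 success in 15 trials (from the sequence). The binomial likelihood contributes p(1−p)^14, so the posterior is Beta(10+1, 11+14) = Beta(11, 25).
For Beta(a, b) with a, b > 1 the mode is (a−1)/(a+b−2) = 10/34 ≈ 0.294.

p̂_MAP = 0.294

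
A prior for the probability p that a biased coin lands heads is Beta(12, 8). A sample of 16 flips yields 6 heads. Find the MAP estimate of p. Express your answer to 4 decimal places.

Prior: Beta(12, 8).
Data: 6 successes in 16 trials. The binomial likelihood contributes p^6(1−p)^10, so the posterior is Beta(12+6, 8+10) = Beta(18, 18).
For Beta(a, b) with a, b > 1 the mode is (a−1)/(a+b−2) = 17/34 ≈ 0.5000.

p̂_MAP = 0.5000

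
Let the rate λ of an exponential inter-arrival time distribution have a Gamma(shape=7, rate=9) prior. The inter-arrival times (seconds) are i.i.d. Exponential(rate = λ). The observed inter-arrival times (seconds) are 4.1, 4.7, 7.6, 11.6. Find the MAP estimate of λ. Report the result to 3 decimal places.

λ̂_MAP = 0.270

The Exponential(rate=λ) likelihood is ∝ λ^n e^(−λΣtᵢ). Here n = 4 and Σtᵢ = 4.1 + 4.7 + 7.6 + 11.6 = 28.
Posterior ∝ λ^6e^(−9λ) · λ^4e^(−28λ) = λ^10e^(−37λ), i.e. Gamma(11, 37).
Mode = (a−1)/b = 10/37 ≈ 0.270.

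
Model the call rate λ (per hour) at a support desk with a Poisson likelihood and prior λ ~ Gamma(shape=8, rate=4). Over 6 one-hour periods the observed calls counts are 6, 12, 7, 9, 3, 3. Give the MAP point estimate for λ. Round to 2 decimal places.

Σxᵢ = 6+12+7+9+3+3 = 40, with n = 6.
Posterior ∝ λ^7e^(−4λ) · λ^40e^(−6λ) = λ^47e^(−10λ), i.e. Gamma(shape=48, rate=10).
The mode of a Gamma(a, b) with a ≥ 1 (shape–rate) is (a−1)/b = 47/10 ≈ 4.70.

λ̂_MAP = 4.70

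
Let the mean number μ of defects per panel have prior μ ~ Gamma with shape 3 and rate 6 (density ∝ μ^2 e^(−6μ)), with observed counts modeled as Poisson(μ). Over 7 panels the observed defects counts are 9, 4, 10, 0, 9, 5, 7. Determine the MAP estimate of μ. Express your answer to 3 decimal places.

Σxᵢ = 9+4+10+0+9+5+7 = 44, with n = 7.
Posterior ∝ μ^2e^(−6μ) · μ^44e^(−7μ) = μ^46e^(−13μ), i.e. Gamma(shape=47, rate=13).
The mode of a Gamma(a, b) with a ≥ 1 (shape–rate) is (a−1)/b = 46/13 ≈ 3.538.

μ̂_MAP = 3.538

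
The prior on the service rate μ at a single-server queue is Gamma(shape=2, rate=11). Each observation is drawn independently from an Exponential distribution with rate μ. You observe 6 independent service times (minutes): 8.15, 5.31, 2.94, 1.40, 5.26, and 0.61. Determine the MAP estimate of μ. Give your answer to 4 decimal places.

μ̂_MAP = 0.2019

The Exponential(rate=μ) likelihood is ∝ μ^n e^(−μΣtᵢ). Here n = 6 and Σtᵢ = 8.15 + 5.31 + 2.94 + 1.40 + 5.26 + 0.61 = 23.67.
Posterior ∝ μe^(−11μ) · μ^6e^(−23.67μ) = μ^7e^(−34.67μ), i.e. Gamma(8, 34.67).
Mode = (a−1)/b = 7/34.67 ≈ 0.2019.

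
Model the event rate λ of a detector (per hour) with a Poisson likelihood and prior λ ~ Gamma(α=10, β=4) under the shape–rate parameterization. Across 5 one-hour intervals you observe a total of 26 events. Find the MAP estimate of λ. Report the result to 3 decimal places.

λ̂_MAP = 3.889

Σxᵢ = 26, n = 5.
Posterior ∝ λ^9e^(−4λ) · λ^26e^(−5λ) = λ^35e^(−9λ), i.e. Gamma(shape=36, rate=9).
The mode of a Gamma(a, b) with a ≥ 1 (shape–rate) is (a−1)/b = 35/9 ≈ 3.889.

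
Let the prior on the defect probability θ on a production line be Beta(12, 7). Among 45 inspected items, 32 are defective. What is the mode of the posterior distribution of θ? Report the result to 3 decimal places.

Prior: Beta(12, 7).
Data: 32 successes in 45 trials. The binomial likelihood contributes θ^32(1−θ)^13, so the posterior is Beta(12+32, 7+13) = Beta(44, 20).
For Beta(a, b) with a, b > 1 the mode is (a−1)/(a+b−2) = 43/62 ≈ 0.694.

θ̂_MAP = 0.694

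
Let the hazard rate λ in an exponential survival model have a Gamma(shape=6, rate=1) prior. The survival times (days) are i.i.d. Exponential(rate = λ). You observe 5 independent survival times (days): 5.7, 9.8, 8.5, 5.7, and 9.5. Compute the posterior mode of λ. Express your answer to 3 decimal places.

λ̂_MAP = 0.249

The Exponential(rate=λ) likelihood is ∝ λ^n e^(−λΣtᵢ). Here n = 5 and Σtᵢ = 5.7 + 9.8 + 8.5 + 5.7 + 9.5 = 39.2.
Posterior ∝ λ^5e^(−1λ) · λ^5e^(−39.2λ) = λ^10e^(−40.2λ), i.e. Gamma(11, 40.2).
Mode = (a−1)/b = 10/40.2 ≈ 0.249.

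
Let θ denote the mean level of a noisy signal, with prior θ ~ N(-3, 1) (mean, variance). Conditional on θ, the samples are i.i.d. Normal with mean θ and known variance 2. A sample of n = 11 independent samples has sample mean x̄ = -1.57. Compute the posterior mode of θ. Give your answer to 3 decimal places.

θ̂_MAP = -1.790

n = 11, x̄ = -1.57.
For a Normal prior and Normal likelihood with known variance, the posterior is Normal; its mode equals its mean, the precision-weighted average.
Prior precision 1/σ₀² = 1/1 = 1; data precision n/σ² = 11/2 = 5.5.
θ̂ = (1·(-3) + 5.5·(-1.57)) / (1 + 5.5) = (-11.635)/6.5 = -1.790.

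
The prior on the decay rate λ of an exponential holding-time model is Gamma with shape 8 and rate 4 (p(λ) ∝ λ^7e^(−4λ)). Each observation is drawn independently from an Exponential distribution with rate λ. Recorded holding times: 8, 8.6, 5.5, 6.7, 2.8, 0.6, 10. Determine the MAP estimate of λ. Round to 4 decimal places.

λ̂_MAP = 0.3030

The Exponential(rate=λ) likelihood is ∝ λ^n e^(−λΣtᵢ). Here n = 7 and Σtᵢ = 8 + 8.6 + 5.5 + 6.7 + 2.8 + 0.6 + 10 = 42.2.
Posterior ∝ λ^7e^(−4λ) · λ^7e^(−42.2λ) = λ^14e^(−46.2λ), i.e. Gamma(15, 46.2).
Mode = (a−1)/b = 14/46.2 ≈ 0.3030.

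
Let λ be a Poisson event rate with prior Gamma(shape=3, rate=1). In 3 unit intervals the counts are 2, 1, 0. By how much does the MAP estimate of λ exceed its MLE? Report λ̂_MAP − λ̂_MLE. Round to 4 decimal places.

Σxᵢ = 3. Posterior is Gamma(6, 4); MAP = (6−1)/4 = 5/4 ≈ 1.25000.
MLE = x̄ = 3/3 ≈ 1.00000.
Difference = 5/4 − 3/3 = 1/4 ≈ 0.2500.

MAP − MLE = 0.2500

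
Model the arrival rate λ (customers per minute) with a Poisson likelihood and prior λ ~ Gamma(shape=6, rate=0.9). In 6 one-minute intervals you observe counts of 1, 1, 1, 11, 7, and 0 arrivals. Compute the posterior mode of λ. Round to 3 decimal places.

λ̂_MAP = 3.768

Σxᵢ = 1+1+1+11+7+0 = 21, with n = 6.
Posterior ∝ λ^5e^(−0.9λ) · λ^21e^(−6λ) = λ^26e^(−6.9λ), i.e. Gamma(shape=27, rate=6.9).
The mode of a Gamma(a, b) with a ≥ 1 (shape–rate) is (a−1)/b = 26/6.9 ≈ 3.768.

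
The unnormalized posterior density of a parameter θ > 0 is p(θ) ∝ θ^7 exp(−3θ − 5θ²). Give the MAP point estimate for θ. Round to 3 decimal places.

ℓ'(θ) = 7/θ − 3 − 10θ. Setting this to zero and multiplying by θ: 10θ² + 3θ − 7 = 0.
θ = (−3 + √(3² + 4·10·7)) / (2·10) = (−3 + √289) / 20 = (−3 + 17)/20 = 7/10.
ℓ''(θ) = −7/θ² − 10 < 0, confirming a maximum.

θ̂_MAP = 0.700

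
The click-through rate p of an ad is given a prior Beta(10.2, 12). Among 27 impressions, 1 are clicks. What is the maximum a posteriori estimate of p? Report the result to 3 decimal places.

Prior: Beta(10.2, 12).
Data: 1 success in 27 trials. The binomial likelihood contributes p(1−p)^26, so the posterior is Beta(10.2+1, 12+26) = Beta(11.2, 38).
For Beta(a, b) with a, b > 1 the mode is (a−1)/(a+b−2) = 10.2/47.2 ≈ 0.216.

p̂_MAP = 0.216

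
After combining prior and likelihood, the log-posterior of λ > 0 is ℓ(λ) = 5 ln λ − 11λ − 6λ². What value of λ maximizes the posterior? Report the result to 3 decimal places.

λ̂_MAP = 0.333

ℓ'(λ) = 5/λ − 11 − 12λ. Setting this to zero and multiplying by λ: 12λ² + 11λ − 5 = 0.
λ = (−11 + √(11² + 4·12·5)) / (2·12) = (−11 + √361) / 24 = (−11 + 19)/24 = 1/3.
ℓ''(λ) = −5/λ² − 12 < 0, confirming a maximum.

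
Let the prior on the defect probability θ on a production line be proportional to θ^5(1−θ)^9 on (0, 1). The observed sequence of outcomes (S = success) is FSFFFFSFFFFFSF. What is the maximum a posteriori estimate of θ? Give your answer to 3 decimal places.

The prior density ∝ θ^5(1−θ)^9 is the kernel of Beta(6, 10).
Data: 3 successes in 14 trials (from the sequence). The binomial likelihood contributes θ^3(1−θ)^11, so the posterior is Beta(6+3, 10+11) = Beta(9, 21).
For Beta(a, b) with a, b > 1 the mode is (a−1)/(a+b−2) = 8/28 ≈ 0.286.

θ̂_MAP = 0.286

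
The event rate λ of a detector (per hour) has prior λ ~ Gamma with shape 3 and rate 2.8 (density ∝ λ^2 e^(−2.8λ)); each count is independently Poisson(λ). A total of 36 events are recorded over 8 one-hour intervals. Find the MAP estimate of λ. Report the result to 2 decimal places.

λ̂_MAP = 3.52

Σxᵢ = 36, n = 8.
Posterior ∝ λ^2e^(−2.8λ) · λ^36e^(−8λ) = λ^38e^(−10.8λ), i.e. Gamma(shape=39, rate=10.8).
The mode of a Gamma(a, b) with a ≥ 1 (shape–rate) is (a−1)/b = 38/10.8 ≈ 3.52.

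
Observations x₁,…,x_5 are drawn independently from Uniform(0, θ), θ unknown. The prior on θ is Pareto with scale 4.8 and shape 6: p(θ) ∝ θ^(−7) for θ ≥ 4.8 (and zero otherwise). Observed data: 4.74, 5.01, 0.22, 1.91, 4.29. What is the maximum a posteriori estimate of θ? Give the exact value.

The Uniform(0, θ) likelihood is θ^(−n) for θ ≥ max(xᵢ), zero otherwise. Here max(xᵢ) = 5.01.
Posterior ∝ θ^(−7) · θ^(−5) = θ^(−12) on θ ≥ max(4.8, 5.01) = 5.01.
This density is strictly decreasing in θ, so the posterior mode lies at the lower boundary of the support.

θ̂_MAP = 5.01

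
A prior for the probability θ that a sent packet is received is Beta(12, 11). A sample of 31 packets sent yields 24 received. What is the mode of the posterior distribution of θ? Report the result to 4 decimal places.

θ̂_MAP = 0.6731

Prior: Beta(12, 11).
Data: 24 successes in 31 trials. The binomial likelihood contributes θ^24(1−θ)^7, so the posterior is Beta(12+24, 11+7) = Beta(36, 18).
For Beta(a, b) with a, b > 1 the mode is (a−1)/(a+b−2) = 35/52 ≈ 0.6731.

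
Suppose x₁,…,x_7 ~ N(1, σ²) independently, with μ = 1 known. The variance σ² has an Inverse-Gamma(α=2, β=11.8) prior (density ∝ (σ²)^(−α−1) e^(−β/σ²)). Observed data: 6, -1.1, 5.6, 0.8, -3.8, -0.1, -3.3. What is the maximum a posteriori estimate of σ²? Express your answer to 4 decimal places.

σ̂²_MAP = 8.9962

Sum of squared deviations about the known mean: SS = (6−1)² + (-1.1−1)² + (5.6−1)² + (0.8−1)² + (-3.8−1)² + (-0.1−1)² + (-3.3−1)² = 93.35.
The Normal likelihood contributes (σ²)^(−n/2) exp(−SS/(2σ²)), so the posterior is Inverse-Gamma(α + n/2, β + SS/2) = Inverse-Gamma(5.5, 58.475).
The mode of Inverse-Gamma(a, b) is b/(a+1) = 58.475/6.5 ≈ 8.9962.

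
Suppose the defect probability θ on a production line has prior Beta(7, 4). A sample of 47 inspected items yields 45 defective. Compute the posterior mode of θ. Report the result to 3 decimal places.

θ̂_MAP = 0.911

Prior: Beta(7, 4).
Data: 45 successes in 47 trials. The binomial likelihood contributes θ^45(1−θ)^2, so the posterior is Beta(7+45, 4+2) = Beta(52, 6).
For Beta(a, b) with a, b > 1 the mode is (a−1)/(a+b−2) = 51/56 ≈ 0.911.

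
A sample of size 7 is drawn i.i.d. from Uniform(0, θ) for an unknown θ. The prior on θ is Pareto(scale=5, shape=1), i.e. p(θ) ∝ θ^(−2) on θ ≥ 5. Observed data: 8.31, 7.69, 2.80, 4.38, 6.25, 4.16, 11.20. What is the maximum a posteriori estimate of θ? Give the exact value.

θ̂_MAP = 11.20

The Uniform(0, θ) likelihood is θ^(−n) for θ ≥ max(xᵢ), zero otherwise. Here max(xᵢ) = 11.20.
Posterior ∝ θ^(−2) · θ^(−7) = θ^(−9) on θ ≥ max(5, 11.20) = 11.20.
This density is strictly decreasing in θ, so the posterior mode lies at the lower boundary of the support.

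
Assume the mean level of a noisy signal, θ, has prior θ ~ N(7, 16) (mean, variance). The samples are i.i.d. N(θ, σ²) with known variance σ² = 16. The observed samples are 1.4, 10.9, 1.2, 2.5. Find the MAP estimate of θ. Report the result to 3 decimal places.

θ̂_MAP = 4.600

n = 4; x̄ = (1.4 + 10.9 + 1.2 + 2.5)/4 = 16/4 = 4.
For a Normal prior and Normal likelihood with known variance, the posterior is Normal; its mode equals its mean, the precision-weighted average.
Prior precision 1/σ₀² = 1/16 = 0.0625; data precision n/σ² = 4/16 = 0.25.
θ̂ = (0.0625·7 + 0.25·4) / (0.0625 + 0.25) = 1.4375/0.3125 = 4.600.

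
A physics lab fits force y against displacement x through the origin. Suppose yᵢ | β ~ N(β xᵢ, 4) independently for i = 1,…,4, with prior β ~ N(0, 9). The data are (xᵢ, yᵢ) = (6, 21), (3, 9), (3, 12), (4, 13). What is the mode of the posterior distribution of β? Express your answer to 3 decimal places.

β̂_MAP = 3.421

log p(β | y) = −Σ(yᵢ − βxᵢ)²/(2·4) − β²/(2·9) + const.
Setting the derivative to zero: Σxᵢ(yᵢ − βxᵢ)/4 − β/9 = 0, so β = Σxᵢyᵢ / (Σxᵢ² + σ²/τ²).
Σxᵢyᵢ = 6·21 + 3·9 + 3·12 + 4·13 = 241; Σxᵢ² = 70; σ²/τ² = 4/9.
β̂_MAP = 241 / (70 + 4/9) = 241/(634/9) = 2169/634 ≈ 3.421.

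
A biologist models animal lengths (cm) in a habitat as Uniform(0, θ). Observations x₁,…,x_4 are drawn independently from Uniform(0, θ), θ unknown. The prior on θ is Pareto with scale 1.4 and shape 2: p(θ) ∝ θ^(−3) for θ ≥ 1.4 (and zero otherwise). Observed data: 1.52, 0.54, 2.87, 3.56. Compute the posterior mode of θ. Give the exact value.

θ̂_MAP = 3.56

The Uniform(0, θ) likelihood is θ^(−n) for θ ≥ max(xᵢ), zero otherwise. Here max(xᵢ) = 3.56.
Posterior ∝ θ^(−3) · θ^(−4) = θ^(−7) on θ ≥ max(1.4, 3.56) = 3.56.
This density is strictly decreasing in θ, so the posterior mode lies at the lower boundary of the support.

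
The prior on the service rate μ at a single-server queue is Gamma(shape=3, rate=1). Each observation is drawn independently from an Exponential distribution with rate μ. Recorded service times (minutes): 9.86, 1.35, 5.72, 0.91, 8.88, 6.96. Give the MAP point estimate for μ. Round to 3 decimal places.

μ̂_MAP = 0.231

The Exponential(rate=μ) likelihood is ∝ μ^n e^(−μΣtᵢ). Here n = 6 and Σtᵢ = 9.86 + 1.35 + 5.72 + 0.91 + 8.88 + 6.96 = 33.68.
Posterior ∝ μ^2e^(−1μ) · μ^6e^(−33.68μ) = μ^8e^(−34.68μ), i.e. Gamma(9, 34.68).
Mode = (a−1)/b = 8/34.68 ≈ 0.231.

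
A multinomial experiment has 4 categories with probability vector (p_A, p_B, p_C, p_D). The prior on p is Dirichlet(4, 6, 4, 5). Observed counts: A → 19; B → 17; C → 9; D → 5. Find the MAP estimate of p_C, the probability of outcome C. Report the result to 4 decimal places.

The posterior is Dirichlet(αᵢ + nᵢ) = Dirichlet(23, 23, 13, 10).
For a Dirichlet(a₁,…,a_K) with all aᵢ > 1, the mode has j-th component (aⱼ − 1)/(Σaᵢ − K).
Here Σaᵢ = 69 and K = 4, so p_C = (13 − 1)/(69 − 4) = 12/65 ≈ 0.1846.

MAP estimate of p_C = 0.1846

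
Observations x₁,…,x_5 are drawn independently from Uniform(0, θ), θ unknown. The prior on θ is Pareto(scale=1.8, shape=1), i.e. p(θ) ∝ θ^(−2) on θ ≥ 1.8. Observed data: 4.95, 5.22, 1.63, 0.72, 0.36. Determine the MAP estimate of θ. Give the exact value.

θ̂_MAP = 5.22

The Uniform(0, θ) likelihood is θ^(−n) for θ ≥ max(xᵢ), zero otherwise. Here max(xᵢ) = 5.22.
Posterior ∝ θ^(−2) · θ^(−5) = θ^(−7) on θ ≥ max(1.8, 5.22) = 5.22.
This density is strictly decreasing in θ, so the posterior mode lies at the lower boundary of the support.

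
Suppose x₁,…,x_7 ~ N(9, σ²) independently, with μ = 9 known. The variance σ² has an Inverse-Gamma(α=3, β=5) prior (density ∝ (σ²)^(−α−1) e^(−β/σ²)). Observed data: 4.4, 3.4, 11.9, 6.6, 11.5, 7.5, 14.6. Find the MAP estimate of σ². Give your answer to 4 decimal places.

σ̂²_MAP = 7.7700

Sum of squared deviations about the known mean: SS = (4.4−9)² + (3.4−9)² + (11.9−9)² + (6.6−9)² + (11.5−9)² + (7.5−9)² + (14.6−9)² = 106.55.
The Normal likelihood contributes (σ²)^(−n/2) exp(−SS/(2σ²)), so the posterior is Inverse-Gamma(α + n/2, β + SS/2) = Inverse-Gamma(6.5, 58.275).
The mode of Inverse-Gamma(a, b) is b/(a+1) = 58.275/7.5 ≈ 7.7700.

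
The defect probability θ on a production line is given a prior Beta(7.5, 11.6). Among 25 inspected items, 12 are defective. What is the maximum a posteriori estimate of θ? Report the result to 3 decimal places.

Prior: Beta(7.5, 11.6).
Data: 12 successes in 25 trials. The binomial likelihood contributes θ^12(1−θ)^13, so the posterior is Beta(7.5+12, 11.6+13) = Beta(19.5, 24.6).
For Beta(a, b) with a, b > 1 the mode is (a−1)/(a+b−2) = 18.5/42.1 ≈ 0.439.

θ̂_MAP = 0.439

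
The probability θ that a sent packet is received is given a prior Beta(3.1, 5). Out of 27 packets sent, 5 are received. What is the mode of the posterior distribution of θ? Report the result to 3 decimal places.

Prior: Beta(3.1, 5).
Data: 5 successes in 27 trials. The binomial likelihood contributes θ^5(1−θ)^22, so the posterior is Beta(3.1+5, 5+22) = Beta(8.1, 27).
For Beta(a, b) with a, b > 1 the mode is (a−1)/(a+b−2) = 7.1/33.1 ≈ 0.215.

θ̂_MAP = 0.215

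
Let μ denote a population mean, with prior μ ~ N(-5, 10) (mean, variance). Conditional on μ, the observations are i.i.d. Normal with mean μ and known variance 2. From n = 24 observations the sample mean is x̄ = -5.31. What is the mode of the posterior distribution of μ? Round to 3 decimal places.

μ̂_MAP = -5.307

n = 24, x̄ = -5.31.
For a Normal prior and Normal likelihood with known variance, the posterior is Normal; its mode equals its mean, the precision-weighted average.
Prior precision 1/σ₀² = 1/10 = 0.1; data precision n/σ² = 24/2 = 12.
μ̂ = (0.1·(-5) + 12·(-5.31)) / (0.1 + 12) = (-64.22)/12.1 = -3211/605 ≈ -5.307.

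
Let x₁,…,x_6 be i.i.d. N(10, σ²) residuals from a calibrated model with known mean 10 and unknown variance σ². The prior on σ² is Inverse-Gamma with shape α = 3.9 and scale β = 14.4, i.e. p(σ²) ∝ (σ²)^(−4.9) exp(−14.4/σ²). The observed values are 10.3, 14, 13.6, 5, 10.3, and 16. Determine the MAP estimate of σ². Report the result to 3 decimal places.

σ̂²_MAP = 7.528

Sum of squared deviations about the known mean: SS = (10.3−10)² + (14−10)² + (13.6−10)² + (5−10)² + (10.3−10)² + (16−10)² = 90.14.
The Normal likelihood contributes (σ²)^(−n/2) exp(−SS/(2σ²)), so the posterior is Inverse-Gamma(α + n/2, β + SS/2) = Inverse-Gamma(6.9, 59.47).
The mode of Inverse-Gamma(a, b) is b/(a+1) = 59.47/7.9 ≈ 7.528.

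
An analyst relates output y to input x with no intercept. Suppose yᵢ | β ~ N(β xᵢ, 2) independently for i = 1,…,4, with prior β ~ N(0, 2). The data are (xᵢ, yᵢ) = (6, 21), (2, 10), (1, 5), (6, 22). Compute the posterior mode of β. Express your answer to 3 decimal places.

β̂_MAP = 3.628

log p(β | y) = −Σ(yᵢ − βxᵢ)²/(2·2) − β²/(2·2) + const.
Setting the derivative to zero: Σxᵢ(yᵢ − βxᵢ)/2 − β/2 = 0, so β = Σxᵢyᵢ / (Σxᵢ² + σ²/τ²).
Σxᵢyᵢ = 6·21 + 2·10 + 1·5 + 6·22 = 283; Σxᵢ² = 77; σ²/τ² = 1.
β̂_MAP = 283 / (77 + 1) = 283/78 ≈ 3.628.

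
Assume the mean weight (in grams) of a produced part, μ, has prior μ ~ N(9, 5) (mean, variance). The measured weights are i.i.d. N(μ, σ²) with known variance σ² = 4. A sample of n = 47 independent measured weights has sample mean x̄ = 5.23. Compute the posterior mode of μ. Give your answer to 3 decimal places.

μ̂_MAP = 5.293

n = 47, x̄ = 5.23.
For a Normal prior and Normal likelihood with known variance, the posterior is Normal; its mode equals its mean, the precision-weighted average.
Prior precision 1/σ₀² = 1/5 = 0.2; data precision n/σ² = 47/4 = 11.75.
μ̂ = (0.2·9 + 11.75·5.23) / (0.2 + 11.75) = 63.2525/11.95 = 25301/4780 ≈ 5.293.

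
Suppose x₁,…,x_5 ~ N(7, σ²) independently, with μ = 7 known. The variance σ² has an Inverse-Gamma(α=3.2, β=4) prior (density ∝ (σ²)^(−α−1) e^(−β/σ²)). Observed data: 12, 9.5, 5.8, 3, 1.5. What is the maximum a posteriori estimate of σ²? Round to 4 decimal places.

Sum of squared deviations about the known mean: SS = (12−7)² + (9.5−7)² + (5.8−7)² + (3−7)² + (1.5−7)² = 78.94.
The Normal likelihood contributes (σ²)^(−n/2) exp(−SS/(2σ²)), so the posterior is Inverse-Gamma(α + n/2, β + SS/2) = Inverse-Gamma(5.7, 43.47).
The mode of Inverse-Gamma(a, b) is b/(a+1) = 43.47/6.7 ≈ 6.4881.

σ̂²_MAP = 6.4881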